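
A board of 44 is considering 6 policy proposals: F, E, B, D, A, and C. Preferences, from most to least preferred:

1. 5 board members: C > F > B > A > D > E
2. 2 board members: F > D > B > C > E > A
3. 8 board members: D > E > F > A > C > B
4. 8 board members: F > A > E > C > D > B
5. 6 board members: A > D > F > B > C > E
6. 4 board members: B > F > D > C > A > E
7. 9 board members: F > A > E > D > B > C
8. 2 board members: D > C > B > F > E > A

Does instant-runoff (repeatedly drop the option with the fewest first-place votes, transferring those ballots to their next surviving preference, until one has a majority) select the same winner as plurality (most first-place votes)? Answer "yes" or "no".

Instant-runoff — R1 F 19, E 0, B 4, D 10, A 6, C 5 (E out); R2 F 19, B 4, D 10, A 6, C 5 (B out); R3 F 23, D 10, A 6, C 5 (F winner). Winner: F.
Plurality — first-place votes: F 19, E 0, B 4, D 10, A 6, C 5. Winner: F.
The two methods agree.

yes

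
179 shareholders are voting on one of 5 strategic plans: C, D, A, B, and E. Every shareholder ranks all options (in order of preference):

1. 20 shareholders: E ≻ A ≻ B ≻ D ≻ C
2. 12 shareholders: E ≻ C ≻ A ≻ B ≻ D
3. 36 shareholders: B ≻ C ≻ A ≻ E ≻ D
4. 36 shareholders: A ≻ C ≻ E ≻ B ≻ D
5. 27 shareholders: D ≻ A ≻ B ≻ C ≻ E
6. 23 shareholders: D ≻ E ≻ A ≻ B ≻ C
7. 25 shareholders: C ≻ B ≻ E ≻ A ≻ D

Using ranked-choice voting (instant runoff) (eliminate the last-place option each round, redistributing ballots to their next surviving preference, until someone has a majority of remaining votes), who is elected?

A

Round 1: C 25, D 50, A 36, B 36, E 32. Eliminate C.
Round 2: D 50, A 36, B 61, E 32. Eliminate E.
Round 3: D 50, A 68, B 61. Eliminate D.
Round 4: A 118, B 61. A has a majority.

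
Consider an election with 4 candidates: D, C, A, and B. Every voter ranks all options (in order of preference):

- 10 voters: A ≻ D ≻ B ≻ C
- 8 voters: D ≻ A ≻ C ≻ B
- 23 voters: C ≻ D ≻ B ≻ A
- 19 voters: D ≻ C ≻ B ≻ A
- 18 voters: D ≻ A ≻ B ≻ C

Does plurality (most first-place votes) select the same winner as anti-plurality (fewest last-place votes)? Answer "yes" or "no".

yes

Plurality — first-place votes: D 45, C 23, A 10, B 0. Winner: D.
Anti-plurality — last-place votes: D 0, C 28, A 42, B 8. Winner: D.
The two methods agree.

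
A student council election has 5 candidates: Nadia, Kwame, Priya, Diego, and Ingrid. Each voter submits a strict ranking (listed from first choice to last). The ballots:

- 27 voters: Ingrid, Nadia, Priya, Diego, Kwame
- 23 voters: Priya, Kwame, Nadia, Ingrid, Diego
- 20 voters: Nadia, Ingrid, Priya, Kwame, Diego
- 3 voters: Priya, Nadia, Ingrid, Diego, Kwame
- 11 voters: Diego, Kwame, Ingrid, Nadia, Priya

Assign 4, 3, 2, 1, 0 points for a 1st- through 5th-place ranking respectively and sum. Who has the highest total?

Nadia

Nadia: 27·3 + 23·2 + 20·4 + 3·3 + 11·1 = 227
Kwame: 27·0 + 23·3 + 20·1 + 3·0 + 11·3 = 122
Priya: 27·2 + 23·4 + 20·2 + 3·4 + 11·0 = 198
Diego: 27·1 + 23·0 + 20·0 + 3·1 + 11·4 = 74
Ingrid: 27·4 + 23·1 + 20·3 + 3·2 + 11·2 = 219
Nadia has the highest Borda score (227).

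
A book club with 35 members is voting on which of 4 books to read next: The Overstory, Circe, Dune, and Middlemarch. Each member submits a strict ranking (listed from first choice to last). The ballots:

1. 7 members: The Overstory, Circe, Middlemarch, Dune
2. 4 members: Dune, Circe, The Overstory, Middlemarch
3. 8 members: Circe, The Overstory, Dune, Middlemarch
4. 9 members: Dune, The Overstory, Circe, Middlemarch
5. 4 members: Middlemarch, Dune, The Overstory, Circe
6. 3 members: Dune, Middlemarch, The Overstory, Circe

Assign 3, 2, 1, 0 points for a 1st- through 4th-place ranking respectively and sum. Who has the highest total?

The Overstory: 7·3 + 4·1 + 8·2 + 9·2 + 4·1 + 3·1 = 66
Circe: 7·2 + 4·2 + 8·3 + 9·1 + 4·0 + 3·0 = 55
Dune: 7·0 + 4·3 + 8·1 + 9·3 + 4·2 + 3·3 = 64
Middlemarch: 7·1 + 4·0 + 8·0 + 9·0 + 4·3 + 3·2 = 25
The Overstory has the highest Borda score (66).

The Overstory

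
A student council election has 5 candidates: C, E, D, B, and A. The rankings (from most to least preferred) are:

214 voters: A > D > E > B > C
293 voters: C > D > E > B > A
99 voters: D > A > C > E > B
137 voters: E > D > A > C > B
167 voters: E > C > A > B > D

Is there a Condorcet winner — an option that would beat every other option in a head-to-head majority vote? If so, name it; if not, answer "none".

none

Checking pairwise contests:
E beats C 518–392.
D beats E 606–304.
C beats D 460–450.
C beats B 696–214.
C beats A 460–450.
Every option loses at least one head-to-head, so there is no Condorcet winner.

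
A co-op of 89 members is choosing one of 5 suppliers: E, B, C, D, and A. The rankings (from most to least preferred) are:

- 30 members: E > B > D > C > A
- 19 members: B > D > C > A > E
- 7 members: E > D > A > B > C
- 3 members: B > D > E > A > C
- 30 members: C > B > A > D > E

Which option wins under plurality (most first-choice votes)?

E

First-place votes: E 37, B 22, C 30, D 0, A 0.
E has the most first-place votes.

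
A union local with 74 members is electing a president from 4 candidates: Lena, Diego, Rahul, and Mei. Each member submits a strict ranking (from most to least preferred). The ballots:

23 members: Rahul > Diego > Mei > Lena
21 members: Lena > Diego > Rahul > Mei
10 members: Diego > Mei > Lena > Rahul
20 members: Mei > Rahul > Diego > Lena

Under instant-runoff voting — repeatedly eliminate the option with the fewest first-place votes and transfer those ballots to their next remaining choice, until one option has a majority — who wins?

Rahul

Round 1: Lena 21, Diego 10, Rahul 23, Mei 20. Eliminate Diego.
Round 2: Lena 21, Rahul 23, Mei 30. Eliminate Lena.
Round 3: Rahul 44, Mei 30. Rahul has a majority.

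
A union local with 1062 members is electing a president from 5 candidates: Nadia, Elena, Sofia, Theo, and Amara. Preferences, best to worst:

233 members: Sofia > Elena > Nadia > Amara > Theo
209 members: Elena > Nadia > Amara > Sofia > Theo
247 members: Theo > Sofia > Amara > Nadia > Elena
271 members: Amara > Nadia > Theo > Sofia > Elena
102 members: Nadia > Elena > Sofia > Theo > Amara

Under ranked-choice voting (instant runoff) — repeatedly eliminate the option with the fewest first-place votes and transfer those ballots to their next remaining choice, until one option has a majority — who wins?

Round 1: Nadia 102, Elena 209, Sofia 233, Theo 247, Amara 271. Eliminate Nadia.
Round 2: Elena 311, Sofia 233, Theo 247, Amara 271. Eliminate Sofia.
Round 3: Elena 544, Theo 247, Amara 271. Elena has a majority.

Elena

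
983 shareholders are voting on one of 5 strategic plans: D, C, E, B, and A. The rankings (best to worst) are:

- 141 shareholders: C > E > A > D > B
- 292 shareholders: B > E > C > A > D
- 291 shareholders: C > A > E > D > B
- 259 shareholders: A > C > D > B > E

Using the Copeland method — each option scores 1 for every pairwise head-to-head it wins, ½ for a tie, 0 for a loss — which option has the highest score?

C

D: beats B; loses to C, E, and A → score 1.
C: beats D, E, B, and A → score 4.
E: beats D; loses to C, B, and A → score 1.
B: beats E; loses to D, C, and A → score 1.
A: beats D, E, and B; loses to C → score 3.
C has the best pairwise record.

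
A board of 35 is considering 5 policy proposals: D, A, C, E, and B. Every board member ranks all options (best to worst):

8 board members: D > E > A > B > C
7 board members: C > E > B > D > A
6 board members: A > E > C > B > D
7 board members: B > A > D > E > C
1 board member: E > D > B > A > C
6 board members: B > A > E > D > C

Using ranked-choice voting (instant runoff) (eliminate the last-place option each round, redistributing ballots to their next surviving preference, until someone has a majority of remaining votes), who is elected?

Round 1: D 8, A 6, C 7, E 1, B 13. Eliminate E.
Round 2: D 9, A 6, C 7, B 13. Eliminate A.
Round 3: D 9, C 13, B 13. Eliminate D.
Round 4: C 13, B 22. B has a majority.

B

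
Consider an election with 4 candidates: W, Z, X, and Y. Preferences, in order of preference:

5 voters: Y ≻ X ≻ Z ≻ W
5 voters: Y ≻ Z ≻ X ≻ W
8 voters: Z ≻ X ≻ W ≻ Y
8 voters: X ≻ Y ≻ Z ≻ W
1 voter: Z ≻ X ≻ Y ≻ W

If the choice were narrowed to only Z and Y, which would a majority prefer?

Voters preferring Z to Y: 9; preferring Y to Z: 18.
Y wins the head-to-head.

Y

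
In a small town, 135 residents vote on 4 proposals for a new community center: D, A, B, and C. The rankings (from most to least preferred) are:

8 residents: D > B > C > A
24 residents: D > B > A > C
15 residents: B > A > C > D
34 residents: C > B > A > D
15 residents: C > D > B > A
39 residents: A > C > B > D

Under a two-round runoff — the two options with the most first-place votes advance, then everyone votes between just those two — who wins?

Round 1 first-place votes: D 32, A 39, B 15, C 49.
C and A advance.
Runoff: C is preferred to A by 57 voters; A by 78.
A wins the runoff.

A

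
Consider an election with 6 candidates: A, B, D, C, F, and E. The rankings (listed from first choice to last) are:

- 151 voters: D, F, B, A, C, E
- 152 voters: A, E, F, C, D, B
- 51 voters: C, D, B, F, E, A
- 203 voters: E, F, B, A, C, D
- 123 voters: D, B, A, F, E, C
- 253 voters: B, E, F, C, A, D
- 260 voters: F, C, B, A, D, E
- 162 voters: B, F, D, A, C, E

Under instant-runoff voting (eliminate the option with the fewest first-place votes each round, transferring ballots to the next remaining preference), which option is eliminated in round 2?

Round 1: A 152, B 415, D 274, C 51, F 260, E 203. Eliminate C.
Round 2: A 152, B 415, D 325, F 260, E 203. Eliminate A.

A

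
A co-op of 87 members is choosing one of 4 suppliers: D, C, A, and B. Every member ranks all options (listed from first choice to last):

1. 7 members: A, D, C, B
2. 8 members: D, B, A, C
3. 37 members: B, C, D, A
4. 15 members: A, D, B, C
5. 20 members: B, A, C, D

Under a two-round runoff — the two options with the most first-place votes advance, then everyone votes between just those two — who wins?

Round 1 first-place votes: D 8, C 0, A 22, B 57.
B and A advance.
Runoff: B is preferred to A by 65 voters; A by 22.
B wins the runoff.

B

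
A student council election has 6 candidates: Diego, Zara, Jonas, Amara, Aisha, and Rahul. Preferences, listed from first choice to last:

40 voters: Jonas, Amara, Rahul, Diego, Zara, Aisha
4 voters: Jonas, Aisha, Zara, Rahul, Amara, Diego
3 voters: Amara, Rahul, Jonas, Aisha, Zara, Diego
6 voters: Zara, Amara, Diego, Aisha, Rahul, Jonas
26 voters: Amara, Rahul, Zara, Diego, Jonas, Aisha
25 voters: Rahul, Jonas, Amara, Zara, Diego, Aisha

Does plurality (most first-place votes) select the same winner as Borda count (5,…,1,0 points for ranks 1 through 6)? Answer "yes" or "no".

no

Plurality — first-place votes: Diego 0, Zara 6, Jonas 44, Amara 29, Aisha 0, Rahul 25. Winner: Jonas.
Borda — scores: Diego 175, Zara 213, Jonas 355, Amara 408, Aisha 34, Rahul 375. Winner: Amara.
The two methods disagree.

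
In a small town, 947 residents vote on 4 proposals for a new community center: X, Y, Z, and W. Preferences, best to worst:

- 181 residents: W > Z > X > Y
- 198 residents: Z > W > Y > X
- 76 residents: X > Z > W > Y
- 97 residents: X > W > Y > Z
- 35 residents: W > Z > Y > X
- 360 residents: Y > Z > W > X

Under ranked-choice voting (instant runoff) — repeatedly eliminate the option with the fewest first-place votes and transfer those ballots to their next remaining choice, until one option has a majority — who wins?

Round 1: X 173, Y 360, Z 198, W 216. Eliminate X.
Round 2: Y 360, Z 274, W 313. Eliminate Z.
Round 3: Y 360, W 587. W has a majority.

W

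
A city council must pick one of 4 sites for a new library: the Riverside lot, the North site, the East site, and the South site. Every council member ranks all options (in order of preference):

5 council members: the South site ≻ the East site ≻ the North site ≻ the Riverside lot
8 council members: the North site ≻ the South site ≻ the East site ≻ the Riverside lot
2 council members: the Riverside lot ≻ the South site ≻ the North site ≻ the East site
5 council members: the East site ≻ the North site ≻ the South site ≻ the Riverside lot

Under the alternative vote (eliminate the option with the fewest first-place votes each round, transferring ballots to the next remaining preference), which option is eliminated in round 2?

Round 1: the Riverside lot 2, the North site 8, the East site 5, the South site 5. Eliminate the Riverside lot.
Round 2: the North site 8, the East site 5, the South site 7. Eliminate the East site.

the East site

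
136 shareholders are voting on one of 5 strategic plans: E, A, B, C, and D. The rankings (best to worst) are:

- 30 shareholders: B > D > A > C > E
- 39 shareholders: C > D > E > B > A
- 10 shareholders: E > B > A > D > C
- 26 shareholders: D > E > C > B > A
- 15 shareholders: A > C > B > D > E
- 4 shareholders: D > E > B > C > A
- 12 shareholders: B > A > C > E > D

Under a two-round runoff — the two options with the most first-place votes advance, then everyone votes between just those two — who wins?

Round 1 first-place votes: E 10, A 15, B 42, C 39, D 30.
B and C advance.
Runoff: B is preferred to C by 56 voters; C by 80.
C wins the runoff.

C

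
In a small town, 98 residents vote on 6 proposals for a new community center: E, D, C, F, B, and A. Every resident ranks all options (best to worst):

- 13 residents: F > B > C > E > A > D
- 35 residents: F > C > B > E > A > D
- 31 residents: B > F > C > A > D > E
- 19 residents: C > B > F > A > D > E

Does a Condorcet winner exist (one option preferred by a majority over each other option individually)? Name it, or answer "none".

none

Checking pairwise contests:
D beats E 50–48.
C beats D 98–0.
F beats C 79–19.
B beats F 50–48.
C beats B 54–44.
C beats A 98–0.
Every option loses at least one head-to-head, so there is no Condorcet winner.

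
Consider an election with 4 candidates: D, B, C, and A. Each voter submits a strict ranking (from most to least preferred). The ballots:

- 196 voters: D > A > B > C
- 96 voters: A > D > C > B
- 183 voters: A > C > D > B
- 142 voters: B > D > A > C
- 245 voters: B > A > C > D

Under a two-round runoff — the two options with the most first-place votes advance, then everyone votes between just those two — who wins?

Round 1 first-place votes: D 196, B 387, C 0, A 279.
B and A advance.
Runoff: B is preferred to A by 387 voters; A by 475.
A wins the runoff.

A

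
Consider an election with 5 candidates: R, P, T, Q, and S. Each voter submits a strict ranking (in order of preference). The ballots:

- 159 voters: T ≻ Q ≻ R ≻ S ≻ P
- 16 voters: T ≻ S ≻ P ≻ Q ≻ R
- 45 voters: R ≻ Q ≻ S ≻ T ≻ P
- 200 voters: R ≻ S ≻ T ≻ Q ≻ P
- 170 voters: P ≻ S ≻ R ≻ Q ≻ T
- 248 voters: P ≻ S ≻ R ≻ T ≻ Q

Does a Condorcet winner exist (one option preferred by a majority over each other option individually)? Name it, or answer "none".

S

S vs R: 434–404 for S.
S vs P: 420–418 for S.
S vs T: 663–175 for S.
S vs Q: 634–204 for S.
S beats every other option head-to-head.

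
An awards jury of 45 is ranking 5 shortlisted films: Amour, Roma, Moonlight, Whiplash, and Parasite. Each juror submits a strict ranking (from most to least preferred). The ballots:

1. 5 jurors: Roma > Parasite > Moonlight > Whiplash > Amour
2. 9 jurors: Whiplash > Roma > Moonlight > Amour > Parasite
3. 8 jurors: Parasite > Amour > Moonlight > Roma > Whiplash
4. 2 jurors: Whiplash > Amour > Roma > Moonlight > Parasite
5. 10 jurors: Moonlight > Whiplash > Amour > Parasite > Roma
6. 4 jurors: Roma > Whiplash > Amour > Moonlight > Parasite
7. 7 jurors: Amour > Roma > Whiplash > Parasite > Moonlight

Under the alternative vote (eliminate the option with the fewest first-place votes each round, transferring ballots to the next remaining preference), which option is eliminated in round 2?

Parasite

Round 1: Amour 7, Roma 9, Moonlight 10, Whiplash 11, Parasite 8. Eliminate Amour.
Round 2: Roma 16, Moonlight 10, Whiplash 11, Parasite 8. Eliminate Parasite.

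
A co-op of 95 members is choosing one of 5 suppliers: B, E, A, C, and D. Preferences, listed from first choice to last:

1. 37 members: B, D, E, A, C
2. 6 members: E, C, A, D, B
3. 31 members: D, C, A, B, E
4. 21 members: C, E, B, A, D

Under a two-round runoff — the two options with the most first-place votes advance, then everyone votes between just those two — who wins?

B

Round 1 first-place votes: B 37, E 6, A 0, C 21, D 31.
B and D advance.
Runoff: B is preferred to D by 58 voters; D by 37.
B wins the runoff.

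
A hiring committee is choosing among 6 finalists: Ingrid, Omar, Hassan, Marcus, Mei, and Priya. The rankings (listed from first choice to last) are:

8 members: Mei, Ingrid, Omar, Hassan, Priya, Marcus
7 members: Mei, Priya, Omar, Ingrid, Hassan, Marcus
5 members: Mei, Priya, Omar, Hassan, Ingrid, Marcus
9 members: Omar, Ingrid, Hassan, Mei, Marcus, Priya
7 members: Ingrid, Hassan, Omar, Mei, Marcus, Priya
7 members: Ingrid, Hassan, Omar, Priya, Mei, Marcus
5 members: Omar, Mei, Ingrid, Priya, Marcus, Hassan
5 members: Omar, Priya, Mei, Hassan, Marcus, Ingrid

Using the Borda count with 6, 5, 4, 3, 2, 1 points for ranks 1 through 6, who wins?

Ingrid: 8·5 + 7·3 + 5·2 + 9·5 + 7·6 + 7·6 + 5·4 + 5·1 = 225
Omar: 8·4 + 7·4 + 5·4 + 9·6 + 7·4 + 7·4 + 5·6 + 5·6 = 250
Hassan: 8·3 + 7·2 + 5·3 + 9·4 + 7·5 + 7·5 + 5·1 + 5·3 = 179
Marcus: 8·1 + 7·1 + 5·1 + 9·2 + 7·2 + 7·1 + 5·2 + 5·2 = 79
Mei: 8·6 + 7·6 + 5·6 + 9·3 + 7·3 + 7·2 + 5·5 + 5·4 = 227
Priya: 8·2 + 7·5 + 5·5 + 9·1 + 7·1 + 7·3 + 5·3 + 5·5 = 153
Omar has the highest Borda score (250).

Omar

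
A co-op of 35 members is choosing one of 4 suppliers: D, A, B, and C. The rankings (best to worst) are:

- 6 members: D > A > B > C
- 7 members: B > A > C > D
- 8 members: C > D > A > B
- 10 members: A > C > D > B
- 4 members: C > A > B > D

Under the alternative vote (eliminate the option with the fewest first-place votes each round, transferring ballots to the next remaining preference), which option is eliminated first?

Round 1: D 6, A 10, B 7, C 12. Eliminate D.

D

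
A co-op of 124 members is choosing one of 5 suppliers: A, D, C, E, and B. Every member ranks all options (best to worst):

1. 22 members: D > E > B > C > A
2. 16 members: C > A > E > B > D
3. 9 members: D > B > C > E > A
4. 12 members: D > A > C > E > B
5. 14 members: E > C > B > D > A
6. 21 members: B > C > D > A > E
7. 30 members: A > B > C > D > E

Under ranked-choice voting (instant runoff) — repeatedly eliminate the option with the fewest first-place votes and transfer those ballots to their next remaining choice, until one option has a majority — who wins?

C

Round 1: A 30, D 43, C 16, E 14, B 21. Eliminate E.
Round 2: A 30, D 43, C 30, B 21. Eliminate B.
Round 3: A 30, D 43, C 51. Eliminate A.
Round 4: D 43, C 81. C has a majority.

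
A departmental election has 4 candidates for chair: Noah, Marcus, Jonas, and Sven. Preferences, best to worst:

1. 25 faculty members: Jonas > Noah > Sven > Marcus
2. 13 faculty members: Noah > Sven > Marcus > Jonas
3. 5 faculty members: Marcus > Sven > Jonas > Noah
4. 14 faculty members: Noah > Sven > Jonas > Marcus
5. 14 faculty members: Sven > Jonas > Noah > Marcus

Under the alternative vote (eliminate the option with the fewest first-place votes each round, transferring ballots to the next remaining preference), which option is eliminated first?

Marcus

Round 1: Noah 27, Marcus 5, Jonas 25, Sven 14. Eliminate Marcus.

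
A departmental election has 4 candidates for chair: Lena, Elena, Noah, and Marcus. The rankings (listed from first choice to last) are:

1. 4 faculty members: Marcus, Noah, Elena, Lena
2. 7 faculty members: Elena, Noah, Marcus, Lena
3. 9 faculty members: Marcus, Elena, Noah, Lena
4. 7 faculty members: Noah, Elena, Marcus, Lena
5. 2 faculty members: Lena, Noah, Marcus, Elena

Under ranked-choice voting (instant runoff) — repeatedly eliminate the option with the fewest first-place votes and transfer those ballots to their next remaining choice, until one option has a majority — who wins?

Noah

Round 1: Lena 2, Elena 7, Noah 7, Marcus 13. Eliminate Lena.
Round 2: Elena 7, Noah 9, Marcus 13. Eliminate Elena.
Round 3: Noah 16, Marcus 13. Noah has a majority.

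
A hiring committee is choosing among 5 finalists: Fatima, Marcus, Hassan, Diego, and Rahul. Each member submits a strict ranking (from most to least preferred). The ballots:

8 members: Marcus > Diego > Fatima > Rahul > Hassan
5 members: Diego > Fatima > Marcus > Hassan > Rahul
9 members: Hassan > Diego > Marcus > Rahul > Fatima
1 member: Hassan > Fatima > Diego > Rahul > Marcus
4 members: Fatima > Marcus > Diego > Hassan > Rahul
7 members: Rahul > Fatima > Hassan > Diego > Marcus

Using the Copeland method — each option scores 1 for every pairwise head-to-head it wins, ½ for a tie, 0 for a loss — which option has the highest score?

Diego

Fatima: beats Hassan and Rahul; ties Marcus; loses to Diego → score 2.5.
Marcus: beats Rahul; ties Fatima and Hassan; loses to Diego → score 2.
Hassan: beats Rahul; ties Marcus and Diego; loses to Fatima → score 2.
Diego: beats Fatima, Marcus, and Rahul; ties Hassan → score 3.5.
Rahul: loses to Fatima, Marcus, Hassan, and Diego → score 0.
Diego has the best pairwise record.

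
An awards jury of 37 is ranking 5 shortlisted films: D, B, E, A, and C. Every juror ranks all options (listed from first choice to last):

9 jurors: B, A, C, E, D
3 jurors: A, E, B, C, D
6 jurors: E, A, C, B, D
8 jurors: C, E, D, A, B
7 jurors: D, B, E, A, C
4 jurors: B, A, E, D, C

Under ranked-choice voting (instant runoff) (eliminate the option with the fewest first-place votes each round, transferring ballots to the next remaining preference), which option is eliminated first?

A

Round 1: D 7, B 13, E 6, A 3, C 8. Eliminate A.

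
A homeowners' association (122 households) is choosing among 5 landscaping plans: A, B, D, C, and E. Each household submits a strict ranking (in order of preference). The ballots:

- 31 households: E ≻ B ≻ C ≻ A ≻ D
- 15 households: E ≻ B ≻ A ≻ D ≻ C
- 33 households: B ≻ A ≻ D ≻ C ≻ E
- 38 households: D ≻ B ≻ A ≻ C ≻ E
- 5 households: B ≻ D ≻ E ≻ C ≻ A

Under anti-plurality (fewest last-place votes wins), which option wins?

B

Last-place votes: A 5, B 0, D 31, C 15, E 71.
B is ranked last by the fewest voters, so B wins.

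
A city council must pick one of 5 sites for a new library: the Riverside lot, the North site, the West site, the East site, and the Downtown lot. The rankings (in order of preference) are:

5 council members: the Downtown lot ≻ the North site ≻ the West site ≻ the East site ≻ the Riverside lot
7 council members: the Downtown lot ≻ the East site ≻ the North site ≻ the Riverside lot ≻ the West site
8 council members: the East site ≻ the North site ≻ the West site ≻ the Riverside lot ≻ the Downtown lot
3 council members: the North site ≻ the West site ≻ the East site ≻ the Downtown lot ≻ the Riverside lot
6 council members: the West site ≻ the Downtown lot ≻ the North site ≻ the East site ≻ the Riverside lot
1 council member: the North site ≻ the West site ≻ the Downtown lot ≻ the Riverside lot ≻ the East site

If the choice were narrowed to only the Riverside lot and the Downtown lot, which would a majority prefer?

the Downtown lot

Voters preferring the Riverside lot to the Downtown lot: 8; preferring the Downtown lot to the Riverside lot: 22.
the Downtown lot wins the head-to-head.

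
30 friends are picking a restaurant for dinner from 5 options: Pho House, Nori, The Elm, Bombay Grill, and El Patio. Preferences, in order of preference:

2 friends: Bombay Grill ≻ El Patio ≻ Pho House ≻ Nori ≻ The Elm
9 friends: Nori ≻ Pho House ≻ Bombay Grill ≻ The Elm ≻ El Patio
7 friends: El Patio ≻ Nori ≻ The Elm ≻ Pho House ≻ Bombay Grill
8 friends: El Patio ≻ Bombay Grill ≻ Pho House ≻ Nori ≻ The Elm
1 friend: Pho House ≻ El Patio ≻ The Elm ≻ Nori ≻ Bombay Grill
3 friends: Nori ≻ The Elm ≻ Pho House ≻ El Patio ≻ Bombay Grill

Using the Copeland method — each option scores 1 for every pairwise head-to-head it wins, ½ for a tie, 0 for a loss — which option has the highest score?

Pho House: beats The Elm and Bombay Grill; loses to Nori and El Patio → score 2.
Nori: beats Pho House, The Elm, and Bombay Grill; loses to El Patio → score 3.
The Elm: loses to Pho House, Nori, Bombay Grill, and El Patio → score 0.
Bombay Grill: beats The Elm; loses to Pho House, Nori, and El Patio → score 1.
El Patio: beats Pho House, Nori, The Elm, and Bombay Grill → score 4.
El Patio has the best pairwise record.

El Patio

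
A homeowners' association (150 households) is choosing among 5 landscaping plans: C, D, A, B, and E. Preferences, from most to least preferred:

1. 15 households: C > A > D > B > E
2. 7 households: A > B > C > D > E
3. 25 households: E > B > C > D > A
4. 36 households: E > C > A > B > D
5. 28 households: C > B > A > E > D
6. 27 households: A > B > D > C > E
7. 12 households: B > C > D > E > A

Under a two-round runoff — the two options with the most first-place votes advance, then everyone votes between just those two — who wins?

Round 1 first-place votes: C 43, D 0, A 34, B 12, E 61.
E and C advance.
Runoff: E is preferred to C by 61 voters; C by 89.
C wins the runoff.

C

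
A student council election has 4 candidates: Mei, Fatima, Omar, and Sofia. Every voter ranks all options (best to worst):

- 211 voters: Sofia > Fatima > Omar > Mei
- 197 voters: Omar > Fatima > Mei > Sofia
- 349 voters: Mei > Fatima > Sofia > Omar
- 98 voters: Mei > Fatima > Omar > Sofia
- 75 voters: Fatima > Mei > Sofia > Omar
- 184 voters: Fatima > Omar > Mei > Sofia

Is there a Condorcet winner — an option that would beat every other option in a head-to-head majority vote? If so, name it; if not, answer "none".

Fatima vs Mei: 667–447 for Fatima.
Fatima vs Omar: 917–197 for Fatima.
Fatima vs Sofia: 903–211 for Fatima.
Fatima beats every other option head-to-head.

Fatima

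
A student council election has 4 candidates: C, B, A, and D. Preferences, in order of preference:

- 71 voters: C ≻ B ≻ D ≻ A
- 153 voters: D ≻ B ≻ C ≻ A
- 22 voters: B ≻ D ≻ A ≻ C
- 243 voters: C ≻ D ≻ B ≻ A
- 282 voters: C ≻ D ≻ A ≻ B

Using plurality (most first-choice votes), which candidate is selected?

C

First-place votes: C 596, B 22, A 0, D 153.
C has the most first-place votes.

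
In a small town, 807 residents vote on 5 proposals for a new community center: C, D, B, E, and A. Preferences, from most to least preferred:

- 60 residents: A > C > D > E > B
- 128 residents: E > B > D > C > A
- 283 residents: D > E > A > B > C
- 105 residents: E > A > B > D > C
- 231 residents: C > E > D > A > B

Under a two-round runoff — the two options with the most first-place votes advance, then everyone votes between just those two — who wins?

Round 1 first-place votes: C 231, D 283, B 0, E 233, A 60.
D and E advance.
Runoff: D is preferred to E by 343 voters; E by 464.
E wins the runoff.

E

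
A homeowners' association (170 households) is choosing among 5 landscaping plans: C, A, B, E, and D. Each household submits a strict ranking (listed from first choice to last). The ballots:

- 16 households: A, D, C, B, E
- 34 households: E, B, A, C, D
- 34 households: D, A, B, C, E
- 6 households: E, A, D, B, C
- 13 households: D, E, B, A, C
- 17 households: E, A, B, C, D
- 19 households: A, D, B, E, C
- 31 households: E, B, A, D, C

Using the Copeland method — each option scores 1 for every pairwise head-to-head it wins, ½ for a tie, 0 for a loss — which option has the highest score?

C: loses to A, B, E, and D → score 0.
A: beats C, B, and D; loses to E → score 3.
B: beats C; loses to A, E, and D → score 1.
E: beats C, A, B, and D → score 4.
D: beats C and B; loses to A and E → score 2.
E has the best pairwise record.

E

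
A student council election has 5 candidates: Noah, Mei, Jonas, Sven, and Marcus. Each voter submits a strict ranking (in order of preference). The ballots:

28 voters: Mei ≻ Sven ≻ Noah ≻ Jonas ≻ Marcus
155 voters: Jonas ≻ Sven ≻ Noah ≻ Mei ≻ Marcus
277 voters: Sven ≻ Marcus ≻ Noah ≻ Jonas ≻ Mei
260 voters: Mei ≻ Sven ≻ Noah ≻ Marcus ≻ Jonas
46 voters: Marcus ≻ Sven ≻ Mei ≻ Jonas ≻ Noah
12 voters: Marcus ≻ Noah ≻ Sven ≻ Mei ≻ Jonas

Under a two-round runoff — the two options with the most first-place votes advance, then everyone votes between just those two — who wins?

Sven

Round 1 first-place votes: Noah 0, Mei 288, Jonas 155, Sven 277, Marcus 58.
Mei and Sven advance.
Runoff: Mei is preferred to Sven by 288 voters; Sven by 490.
Sven wins the runoff.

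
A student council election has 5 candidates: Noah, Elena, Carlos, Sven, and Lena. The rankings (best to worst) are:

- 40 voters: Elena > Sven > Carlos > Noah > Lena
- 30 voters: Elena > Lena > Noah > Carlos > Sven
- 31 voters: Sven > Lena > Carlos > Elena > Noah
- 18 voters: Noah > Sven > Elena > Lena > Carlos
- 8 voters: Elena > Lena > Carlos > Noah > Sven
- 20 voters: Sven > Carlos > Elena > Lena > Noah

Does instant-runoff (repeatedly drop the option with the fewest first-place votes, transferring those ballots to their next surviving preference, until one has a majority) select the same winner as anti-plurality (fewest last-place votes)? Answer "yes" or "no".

Instant-runoff — R1 Noah 18, Elena 78, Carlos 0, Sven 51, Lena 0 (Elena winner). Winner: Elena.
Anti-plurality — last-place votes: Noah 51, Elena 0, Carlos 18, Sven 38, Lena 40. Winner: Elena.
The two methods agree.

yes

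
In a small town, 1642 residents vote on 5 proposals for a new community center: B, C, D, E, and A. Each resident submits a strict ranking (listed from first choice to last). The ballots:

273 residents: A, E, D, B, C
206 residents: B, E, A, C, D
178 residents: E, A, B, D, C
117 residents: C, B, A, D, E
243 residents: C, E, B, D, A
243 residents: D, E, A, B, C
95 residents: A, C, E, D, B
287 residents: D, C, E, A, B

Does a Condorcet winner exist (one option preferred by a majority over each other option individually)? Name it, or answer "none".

E

E vs B: 1319–323 for E.
E vs C: 900–742 for E.
E vs D: 995–647 for E.
E vs A: 1157–485 for E.
E beats every other option head-to-head.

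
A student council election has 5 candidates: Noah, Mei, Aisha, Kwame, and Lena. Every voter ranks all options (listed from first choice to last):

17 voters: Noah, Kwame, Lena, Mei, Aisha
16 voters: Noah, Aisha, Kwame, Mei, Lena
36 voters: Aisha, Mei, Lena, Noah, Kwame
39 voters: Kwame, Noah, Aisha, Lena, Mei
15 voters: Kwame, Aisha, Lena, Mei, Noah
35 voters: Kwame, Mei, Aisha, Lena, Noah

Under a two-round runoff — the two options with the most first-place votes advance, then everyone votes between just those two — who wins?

Round 1 first-place votes: Noah 33, Mei 0, Aisha 36, Kwame 89, Lena 0.
Kwame and Aisha advance.
Runoff: Kwame is preferred to Aisha by 106 voters; Aisha by 52.
Kwame wins the runoff.

Kwame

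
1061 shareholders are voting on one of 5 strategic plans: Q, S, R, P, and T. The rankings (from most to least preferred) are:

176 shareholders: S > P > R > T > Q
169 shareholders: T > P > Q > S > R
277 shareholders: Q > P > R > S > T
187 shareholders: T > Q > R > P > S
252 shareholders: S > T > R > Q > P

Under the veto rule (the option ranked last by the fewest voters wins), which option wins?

Last-place votes: Q 176, S 187, R 169, P 252, T 277.
R is ranked last by the fewest voters, so R wins.

R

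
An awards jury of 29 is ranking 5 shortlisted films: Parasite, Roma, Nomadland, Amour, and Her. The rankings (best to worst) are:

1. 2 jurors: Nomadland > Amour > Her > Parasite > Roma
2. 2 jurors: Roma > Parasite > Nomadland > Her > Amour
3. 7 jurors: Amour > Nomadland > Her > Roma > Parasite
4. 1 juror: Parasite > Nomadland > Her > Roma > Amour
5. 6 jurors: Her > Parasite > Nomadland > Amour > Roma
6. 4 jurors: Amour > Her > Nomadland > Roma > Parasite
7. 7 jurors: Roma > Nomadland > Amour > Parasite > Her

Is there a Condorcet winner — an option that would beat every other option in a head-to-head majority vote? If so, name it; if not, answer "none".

Nomadland

Nomadland vs Parasite: 20–9 for Nomadland.
Nomadland vs Roma: 20–9 for Nomadland.
Nomadland vs Amour: 18–11 for Nomadland.
Nomadland vs Her: 19–10 for Nomadland.
Nomadland beats every other option head-to-head.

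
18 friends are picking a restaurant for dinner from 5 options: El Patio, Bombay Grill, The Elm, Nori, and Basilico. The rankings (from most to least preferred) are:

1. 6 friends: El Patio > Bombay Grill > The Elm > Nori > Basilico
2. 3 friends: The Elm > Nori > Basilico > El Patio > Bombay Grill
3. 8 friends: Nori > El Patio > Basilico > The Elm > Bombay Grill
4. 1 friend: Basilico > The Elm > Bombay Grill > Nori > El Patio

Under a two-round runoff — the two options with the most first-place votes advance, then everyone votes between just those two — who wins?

Nori

Round 1 first-place votes: El Patio 6, Bombay Grill 0, The Elm 3, Nori 8, Basilico 1.
Nori and El Patio advance.
Runoff: Nori is preferred to El Patio by 12 voters; El Patio by 6.
Nori wins the runoff.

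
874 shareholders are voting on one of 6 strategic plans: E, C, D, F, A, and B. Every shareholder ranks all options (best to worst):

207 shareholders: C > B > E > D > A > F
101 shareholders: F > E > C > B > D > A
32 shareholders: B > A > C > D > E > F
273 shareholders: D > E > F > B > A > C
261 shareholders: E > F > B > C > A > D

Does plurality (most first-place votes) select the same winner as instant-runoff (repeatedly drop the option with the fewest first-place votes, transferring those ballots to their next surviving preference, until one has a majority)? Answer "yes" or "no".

Plurality — first-place votes: E 261, C 207, D 273, F 101, A 0, B 32. Winner: D.
Instant-runoff — R1 E 261, C 207, D 273, F 101, A 0, B 32 (A out); R2 E 261, C 207, D 273, F 101, B 32 (B out); R3 E 261, C 239, D 273, F 101 (F out); R4 E 362, C 239, D 273 (C out); R5 E 569, D 305 (E winner). Winner: E.
The two methods disagree.

no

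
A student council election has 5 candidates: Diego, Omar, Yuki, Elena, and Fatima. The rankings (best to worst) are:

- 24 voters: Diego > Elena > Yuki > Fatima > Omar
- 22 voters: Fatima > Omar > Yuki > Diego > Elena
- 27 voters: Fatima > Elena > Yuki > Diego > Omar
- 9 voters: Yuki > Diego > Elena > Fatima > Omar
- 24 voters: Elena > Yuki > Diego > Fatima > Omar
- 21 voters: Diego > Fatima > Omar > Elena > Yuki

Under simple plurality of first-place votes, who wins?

First-place votes: Diego 45, Omar 0, Yuki 9, Elena 24, Fatima 49.
Fatima has the most first-place votes.

Fatima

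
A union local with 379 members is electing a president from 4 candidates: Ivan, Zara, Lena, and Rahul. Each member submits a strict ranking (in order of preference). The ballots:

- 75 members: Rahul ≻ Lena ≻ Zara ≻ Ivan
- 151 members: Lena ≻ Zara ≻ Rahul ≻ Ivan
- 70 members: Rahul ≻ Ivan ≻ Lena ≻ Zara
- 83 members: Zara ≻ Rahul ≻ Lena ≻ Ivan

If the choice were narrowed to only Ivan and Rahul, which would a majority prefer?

Rahul

Voters preferring Ivan to Rahul: 0; preferring Rahul to Ivan: 379.
Rahul wins the head-to-head.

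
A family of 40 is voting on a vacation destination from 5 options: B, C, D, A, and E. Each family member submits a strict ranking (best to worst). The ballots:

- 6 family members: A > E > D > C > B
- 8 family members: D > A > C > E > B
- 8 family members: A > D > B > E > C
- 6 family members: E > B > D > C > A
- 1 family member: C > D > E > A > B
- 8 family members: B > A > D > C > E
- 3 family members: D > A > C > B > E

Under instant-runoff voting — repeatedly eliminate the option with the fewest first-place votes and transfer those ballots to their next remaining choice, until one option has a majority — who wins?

A

Round 1: B 8, C 1, D 11, A 14, E 6. Eliminate C.
Round 2: B 8, D 12, A 14, E 6. Eliminate E.
Round 3: B 14, D 12, A 14. Eliminate D.
Round 4: B 14, A 26. A has a majority.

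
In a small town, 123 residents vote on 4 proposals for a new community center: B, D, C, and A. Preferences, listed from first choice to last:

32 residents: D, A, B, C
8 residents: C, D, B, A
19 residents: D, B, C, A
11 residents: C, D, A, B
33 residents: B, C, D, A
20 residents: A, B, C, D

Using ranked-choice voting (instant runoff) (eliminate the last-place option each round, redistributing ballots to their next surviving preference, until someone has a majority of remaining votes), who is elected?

Round 1: B 33, D 51, C 19, A 20. Eliminate C.
Round 2: B 33, D 70, A 20. D has a majority.

D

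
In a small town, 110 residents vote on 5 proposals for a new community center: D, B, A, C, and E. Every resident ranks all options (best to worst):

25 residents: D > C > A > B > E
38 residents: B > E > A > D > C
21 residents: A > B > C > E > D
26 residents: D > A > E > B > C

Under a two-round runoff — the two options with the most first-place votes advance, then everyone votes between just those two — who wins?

Round 1 first-place votes: D 51, B 38, A 21, C 0, E 0.
D and B advance.
Runoff: D is preferred to B by 51 voters; B by 59.
B wins the runoff.

B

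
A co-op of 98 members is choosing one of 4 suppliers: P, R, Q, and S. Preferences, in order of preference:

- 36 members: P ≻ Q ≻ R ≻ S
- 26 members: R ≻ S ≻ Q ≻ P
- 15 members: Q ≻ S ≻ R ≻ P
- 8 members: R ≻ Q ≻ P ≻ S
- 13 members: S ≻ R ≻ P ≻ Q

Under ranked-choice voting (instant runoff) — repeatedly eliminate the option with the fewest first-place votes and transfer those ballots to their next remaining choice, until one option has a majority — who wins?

Round 1: P 36, R 34, Q 15, S 13. Eliminate S.
Round 2: P 36, R 47, Q 15. Eliminate Q.
Round 3: P 36, R 62. R has a majority.

R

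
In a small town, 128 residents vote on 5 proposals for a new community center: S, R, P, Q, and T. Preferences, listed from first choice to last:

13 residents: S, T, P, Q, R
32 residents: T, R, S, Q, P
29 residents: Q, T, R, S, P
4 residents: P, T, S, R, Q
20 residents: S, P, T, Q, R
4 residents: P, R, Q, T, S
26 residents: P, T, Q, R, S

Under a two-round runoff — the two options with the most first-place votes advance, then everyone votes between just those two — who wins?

S

Round 1 first-place votes: S 33, R 0, P 34, Q 29, T 32.
P and S advance.
Runoff: P is preferred to S by 34 voters; S by 94.
S wins the runoff.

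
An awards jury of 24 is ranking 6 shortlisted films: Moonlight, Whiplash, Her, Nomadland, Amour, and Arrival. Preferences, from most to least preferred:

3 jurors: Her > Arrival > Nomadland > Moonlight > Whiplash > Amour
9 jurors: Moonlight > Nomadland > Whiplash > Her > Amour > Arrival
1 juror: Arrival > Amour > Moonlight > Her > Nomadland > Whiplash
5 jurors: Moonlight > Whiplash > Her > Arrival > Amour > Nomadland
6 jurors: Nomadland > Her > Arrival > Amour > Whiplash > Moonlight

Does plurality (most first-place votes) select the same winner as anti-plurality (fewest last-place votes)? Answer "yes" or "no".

Plurality — first-place votes: Moonlight 14, Whiplash 0, Her 3, Nomadland 6, Amour 0, Arrival 1. Winner: Moonlight.
Anti-plurality — last-place votes: Moonlight 6, Whiplash 1, Her 0, Nomadland 5, Amour 3, Arrival 9. Winner: Her.
The two methods disagree.

no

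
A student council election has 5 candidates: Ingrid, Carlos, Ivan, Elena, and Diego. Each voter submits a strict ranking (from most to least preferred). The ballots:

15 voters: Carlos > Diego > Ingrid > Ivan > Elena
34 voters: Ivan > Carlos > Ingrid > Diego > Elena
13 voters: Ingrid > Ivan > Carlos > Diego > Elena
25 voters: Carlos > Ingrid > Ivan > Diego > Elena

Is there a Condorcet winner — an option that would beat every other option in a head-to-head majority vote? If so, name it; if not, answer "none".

none

Checking pairwise contests:
Carlos beats Ingrid 74–13.
Ivan beats Carlos 47–40.
Ingrid beats Ivan 53–34.
Ingrid beats Elena 87–0.
Ingrid beats Diego 72–15.
Every option loses at least one head-to-head, so there is no Condorcet winner.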